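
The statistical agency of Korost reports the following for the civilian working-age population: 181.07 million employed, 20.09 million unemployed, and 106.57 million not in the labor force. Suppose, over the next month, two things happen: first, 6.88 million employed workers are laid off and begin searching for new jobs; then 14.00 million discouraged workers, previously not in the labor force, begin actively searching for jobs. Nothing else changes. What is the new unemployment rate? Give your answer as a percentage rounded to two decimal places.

New unemployment rate ≈ 19.04%.

Initially, labor force = 181.07 + 20.09 = 201.16 million, so u = 20.09/201.16 = 9.99%.
After the first change, employed falls and unemployed rises by 6.88; labor force unchanged → E = 174.19, U = 26.97, labor force = 201.16 million.
After the second change, unemployed and labor force both rise by 14.00 → E = 174.19, U = 40.97, labor force = 215.16 million.
New unemployment rate = 40.97 / 215.16 = 19.04%.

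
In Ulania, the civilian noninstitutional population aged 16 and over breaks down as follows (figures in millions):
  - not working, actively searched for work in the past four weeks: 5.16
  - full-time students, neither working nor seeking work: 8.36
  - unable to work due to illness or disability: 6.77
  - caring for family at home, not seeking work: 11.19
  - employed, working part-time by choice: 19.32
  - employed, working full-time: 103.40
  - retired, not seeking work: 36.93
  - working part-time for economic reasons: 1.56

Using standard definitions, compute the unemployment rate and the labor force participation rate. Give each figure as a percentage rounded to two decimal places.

Employed = 19.32 + 103.40 + 1.56 = 124.28 million (anyone who worked, including part-time for economic reasons, counts as employed).
Unemployed = 5.16 million.
Labor force = 124.28 + 5.16 = 129.44 million.
Not in labor force = 8.36 + 6.77 + 11.19 + 36.93 = 63.25 million (those not working and not actively searching are outside the labor force).
Civilian working-age population = 129.44 + 63.25 = 192.69 million.
Unemployment rate = 5.16 / 129.44 = 3.99%.
Labor force participation rate = 129.44 / 192.69 = 67.18%.

Unemployment rate ≈ 3.99%; labor force participation rate ≈ 67.18%.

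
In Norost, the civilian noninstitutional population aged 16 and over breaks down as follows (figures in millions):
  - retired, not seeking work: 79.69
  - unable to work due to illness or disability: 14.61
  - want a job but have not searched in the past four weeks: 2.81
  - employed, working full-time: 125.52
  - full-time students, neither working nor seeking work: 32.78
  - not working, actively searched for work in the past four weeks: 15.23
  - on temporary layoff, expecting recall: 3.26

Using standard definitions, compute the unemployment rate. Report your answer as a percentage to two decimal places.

Unemployment rate ≈ 12.84%.

Employed = 125.52 million.
Unemployed = 15.23 + 3.26 = 18.49 million (jobless and actively searching, or on temporary layoff).
Labor force = 125.52 + 18.49 = 144.01 million.
Unemployment rate = 18.49 / 144.01 = 12.84%.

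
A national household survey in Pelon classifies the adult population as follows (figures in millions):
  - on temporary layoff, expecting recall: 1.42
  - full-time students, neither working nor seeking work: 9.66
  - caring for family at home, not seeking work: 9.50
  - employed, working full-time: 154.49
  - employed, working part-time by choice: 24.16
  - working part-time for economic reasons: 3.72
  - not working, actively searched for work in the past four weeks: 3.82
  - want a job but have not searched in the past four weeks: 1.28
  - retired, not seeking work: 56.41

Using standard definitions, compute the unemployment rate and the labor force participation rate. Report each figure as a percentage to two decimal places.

Unemployment rate ≈ 2.79%; labor force participation rate ≈ 70.94%.

Employed = 154.49 + 24.16 + 3.72 = 182.37 million (anyone who worked, including part-time for economic reasons, counts as employed).
Unemployed = 1.42 + 3.82 = 5.24 million (jobless and actively searching, or on temporary layoff).
Labor force = 182.37 + 5.24 = 187.61 million.
Not in labor force = 9.66 + 9.50 + 1.28 + 56.41 = 76.85 million (those not working and not actively searching are outside the labor force — including those who want a job but have given up searching).
Civilian working-age population = 187.61 + 76.85 = 264.46 million.
Unemployment rate = 5.24 / 187.61 = 2.79%.
Labor force participation rate = 187.61 / 264.46 = 70.94%.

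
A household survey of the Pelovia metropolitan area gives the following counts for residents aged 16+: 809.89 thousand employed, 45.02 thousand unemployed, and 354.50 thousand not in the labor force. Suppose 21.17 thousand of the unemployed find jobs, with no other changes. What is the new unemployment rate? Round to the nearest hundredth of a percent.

New unemployment rate ≈ 2.79%.

Initially, labor force = 809.89 + 45.02 = 854.91 thousand, so u = 45.02/854.91 = 5.27%.
After the change, unemployed falls and employed rises by 21.17; labor force unchanged → E = 831.06, U = 23.85, labor force = 854.91 thousand.
New unemployment rate = 23.85 / 854.91 = 2.79%.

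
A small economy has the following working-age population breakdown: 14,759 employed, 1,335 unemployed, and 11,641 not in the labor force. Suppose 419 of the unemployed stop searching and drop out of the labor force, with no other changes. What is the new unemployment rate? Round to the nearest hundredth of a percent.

New unemployment rate ≈ 5.84%.

Initially, labor force = 14,759 + 1,335 = 16,094, so u = 1,335/16,094 = 8.30%.
After the change, unemployed and labor force both fall by 419 → E = 14,759, U = 916, labor force = 15,675.
New unemployment rate = 916 / 15,675 = 5.84%.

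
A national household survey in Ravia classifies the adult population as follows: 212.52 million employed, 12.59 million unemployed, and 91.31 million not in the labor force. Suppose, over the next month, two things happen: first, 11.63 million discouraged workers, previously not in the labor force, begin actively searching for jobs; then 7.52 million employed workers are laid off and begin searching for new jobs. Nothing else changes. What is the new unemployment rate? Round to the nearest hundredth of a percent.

Initially, labor force = 212.52 + 12.59 = 225.11 million, so u = 12.59/225.11 = 5.59%.
After the first change, unemployed and labor force both rise by 11.63 → E = 212.52, U = 24.22, labor force = 236.74 million.
After the second change, employed falls and unemployed rises by 7.52; labor force unchanged → E = 205.00, U = 31.74, labor force = 236.74 million.
New unemployment rate = 31.74 / 236.74 = 13.41%.

New unemployment rate ≈ 13.41%.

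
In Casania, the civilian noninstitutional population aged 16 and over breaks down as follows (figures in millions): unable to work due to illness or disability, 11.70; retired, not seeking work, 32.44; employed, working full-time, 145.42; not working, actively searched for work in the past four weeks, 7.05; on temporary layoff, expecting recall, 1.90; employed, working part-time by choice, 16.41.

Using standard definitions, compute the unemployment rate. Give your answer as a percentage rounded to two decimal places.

Employed = 145.42 + 16.41 = 161.83 million.
Unemployed = 7.05 + 1.90 = 8.95 million (jobless and actively searching, or on temporary layoff).
Labor force = 161.83 + 8.95 = 170.78 million.
Unemployment rate = 8.95 / 170.78 = 5.24%.

Unemployment rate ≈ 5.24%.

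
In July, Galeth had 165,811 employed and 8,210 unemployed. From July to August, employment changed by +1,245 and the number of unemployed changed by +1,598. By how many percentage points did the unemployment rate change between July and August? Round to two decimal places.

July: labor force = 165,811 + 8,210 = 174,021; u = 8,210/174,021 = 4.72%.
August: labor force = 167,056 + 9,808 = 176,864; u = 9,808/176,864 = 5.55%.
Change = 5.55% − 4.72% = +0.83 pp.

The unemployment rate changed by +0.83 percentage points.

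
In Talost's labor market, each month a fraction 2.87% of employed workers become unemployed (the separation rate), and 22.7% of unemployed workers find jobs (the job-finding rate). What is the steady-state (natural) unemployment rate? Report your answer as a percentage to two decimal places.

Steady-state unemployment rate ≈ 11.22%.

At steady state the flows balance: s·E = f·U, so U/(E+U) = s/(s+f).
u* = 2.87 / (2.87 + 22.7) = 2.87 / 25.57 = 11.22%.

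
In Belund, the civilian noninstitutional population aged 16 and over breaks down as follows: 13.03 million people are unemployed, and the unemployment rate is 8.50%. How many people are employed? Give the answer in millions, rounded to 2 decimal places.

Labor force = U / u = 13.03 / 0.0850 ≈ 153.29 million.
Employed = labor force − unemployed = 153.29 − 13.03 = 140.26 million.

About 140.26 million are employed.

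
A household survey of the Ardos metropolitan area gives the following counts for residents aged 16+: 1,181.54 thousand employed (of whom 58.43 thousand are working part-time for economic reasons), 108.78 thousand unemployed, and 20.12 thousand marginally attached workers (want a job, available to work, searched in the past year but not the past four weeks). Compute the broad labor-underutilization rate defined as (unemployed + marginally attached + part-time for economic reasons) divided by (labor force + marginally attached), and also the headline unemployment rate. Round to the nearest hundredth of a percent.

Broad underutilization rate ≈ 14.30%; headline unemployment rate ≈ 8.43%.

Labor force = 1,181.54 + 108.78 = 1,290.32 thousand.
Numerator = 108.78 + 20.12 + 58.43 = 187.33 thousand.
Denominator = 1,290.32 + 20.12 = 1,310.44 thousand.
Broad rate = 187.33 / 1,310.44 = 14.30%.
Headline unemployment rate = 108.78 / 1,290.32 = 8.43%.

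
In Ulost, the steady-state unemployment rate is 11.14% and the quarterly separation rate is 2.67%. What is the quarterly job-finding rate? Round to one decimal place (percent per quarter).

From u* = s/(s+f): f = s·(1−u)/u.
f = 2.67 × (1 − 0.1114) / 0.1114 = 2.3726 / 0.1114 ≈ 21.3% per quarter.

Job-finding rate ≈ 21.3% per quarter.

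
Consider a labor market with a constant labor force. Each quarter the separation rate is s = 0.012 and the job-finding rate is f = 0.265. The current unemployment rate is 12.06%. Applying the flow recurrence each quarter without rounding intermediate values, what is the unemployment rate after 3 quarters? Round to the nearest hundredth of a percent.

Unemployment rate after three quarters ≈ 7.25%.

With a fixed labor force, u_{t+1} = u_t + s·(1−u_t) − f·u_t = u_t·(1−s−f) + s.
Here 1−s−f = 0.723 and s = 0.012.
u_1 = 0.120600 × 0.723 + 0.012 = 0.099194.
u_2 = 0.099194 × 0.723 + 0.012 = 0.083717.
u_3 = 0.083717 × 0.723 + 0.012 = 0.072527.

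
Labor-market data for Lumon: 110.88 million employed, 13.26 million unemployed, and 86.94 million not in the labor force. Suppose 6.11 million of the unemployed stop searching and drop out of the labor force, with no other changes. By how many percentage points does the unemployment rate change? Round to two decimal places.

The unemployment rate changes by −4.62 percentage points.

Initially, labor force = 110.88 + 13.26 = 124.14 million, so u = 13.26/124.14 = 10.68%.
After the change, unemployed and labor force both fall by 6.11 → E = 110.88, U = 7.15, labor force = 118.03 million.
New unemployment rate = 7.15 / 118.03 = 6.06%.
Change = 6.06% − 10.68% = −4.62 percentage points.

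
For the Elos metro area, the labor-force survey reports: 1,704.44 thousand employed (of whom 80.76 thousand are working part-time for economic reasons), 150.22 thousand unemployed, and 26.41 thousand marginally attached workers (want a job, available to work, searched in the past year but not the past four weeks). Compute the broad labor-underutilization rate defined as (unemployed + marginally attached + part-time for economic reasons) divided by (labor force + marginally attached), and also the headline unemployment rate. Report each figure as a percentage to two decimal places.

Broad underutilization rate ≈ 13.68%; headline unemployment rate ≈ 8.10%.

Labor force = 1,704.44 + 150.22 = 1,854.66 thousand.
Numerator = 150.22 + 26.41 + 80.76 = 257.39 thousand.
Denominator = 1,854.66 + 26.41 = 1,881.07 thousand.
Broad rate = 257.39 / 1,881.07 = 13.68%.
Headline unemployment rate = 150.22 / 1,854.66 = 8.10%.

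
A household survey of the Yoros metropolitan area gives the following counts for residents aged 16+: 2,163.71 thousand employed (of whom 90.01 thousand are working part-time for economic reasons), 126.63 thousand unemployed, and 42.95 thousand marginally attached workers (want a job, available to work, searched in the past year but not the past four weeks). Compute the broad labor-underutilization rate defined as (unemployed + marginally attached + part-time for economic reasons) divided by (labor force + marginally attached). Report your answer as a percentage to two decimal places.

Labor force = 2,163.71 + 126.63 = 2,290.34 thousand.
Numerator = 126.63 + 42.95 + 90.01 = 259.59 thousand.
Denominator = 2,290.34 + 42.95 = 2,333.29 thousand.
Broad rate = 259.59 / 2,333.29 = 11.13%.

Broad underutilization rate ≈ 11.13%.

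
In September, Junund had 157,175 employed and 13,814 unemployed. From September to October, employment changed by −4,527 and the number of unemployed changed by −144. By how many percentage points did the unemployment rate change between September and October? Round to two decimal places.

The unemployment rate changed by +0.14 percentage points.

September: labor force = 157,175 + 13,814 = 170,989; u = 13,814/170,989 = 8.08%.
October: labor force = 152,648 + 13,670 = 166,318; u = 13,670/166,318 = 8.22%.
Change = 8.22% − 8.08% = +0.14 pp.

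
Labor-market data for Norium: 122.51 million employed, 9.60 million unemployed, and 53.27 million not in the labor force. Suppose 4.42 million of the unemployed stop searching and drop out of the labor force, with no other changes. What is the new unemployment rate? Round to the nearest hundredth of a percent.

Initially, labor force = 122.51 + 9.60 = 132.11 million, so u = 9.60/132.11 = 7.27%.
After the change, unemployed and labor force both fall by 4.42 → E = 122.51, U = 5.18, labor force = 127.69 million.
New unemployment rate = 5.18 / 127.69 = 4.06%.

New unemployment rate ≈ 4.06%.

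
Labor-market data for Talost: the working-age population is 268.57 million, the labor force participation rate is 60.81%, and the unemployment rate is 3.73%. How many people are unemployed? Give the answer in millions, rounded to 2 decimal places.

About 6.09 million are unemployed.

Labor force = 0.6081 × 268.57 = 163.32 million.
Unemployed = 0.0373 × 163.32 ≈ 6.09 million.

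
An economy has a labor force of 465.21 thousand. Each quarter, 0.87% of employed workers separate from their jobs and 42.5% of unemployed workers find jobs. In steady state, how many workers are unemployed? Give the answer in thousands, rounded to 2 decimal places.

Steady-state unemployment rate u* = s/(s+f) = 0.87/(0.87+42.5) = 0.020060.
Unemployed = u* × labor force = 0.020060 × 465.21 ≈ 9.33 thousand.

About 9.33 thousand are unemployed in steady state.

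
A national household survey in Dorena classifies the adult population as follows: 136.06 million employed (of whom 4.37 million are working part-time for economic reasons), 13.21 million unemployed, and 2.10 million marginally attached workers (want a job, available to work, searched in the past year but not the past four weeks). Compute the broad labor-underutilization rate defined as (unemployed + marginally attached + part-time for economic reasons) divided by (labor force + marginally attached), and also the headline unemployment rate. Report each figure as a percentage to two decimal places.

Broad underutilization rate ≈ 13.00%; headline unemployment rate ≈ 8.85%.

Labor force = 136.06 + 13.21 = 149.27 million.
Numerator = 13.21 + 2.10 + 4.37 = 19.68 million.
Denominator = 149.27 + 2.10 = 151.37 million.
Broad rate = 19.68 / 151.37 = 13.00%.
Headline unemployment rate = 13.21 / 149.27 = 8.85%.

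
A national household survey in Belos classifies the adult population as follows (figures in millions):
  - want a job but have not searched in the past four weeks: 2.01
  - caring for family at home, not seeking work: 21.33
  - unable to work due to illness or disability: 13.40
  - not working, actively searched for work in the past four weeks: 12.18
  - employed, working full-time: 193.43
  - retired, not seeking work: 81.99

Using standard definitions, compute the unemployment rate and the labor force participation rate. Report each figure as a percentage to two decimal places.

Unemployment rate ≈ 5.92%; labor force participation rate ≈ 63.39%.

Employed = 193.43 million.
Unemployed = 12.18 million.
Labor force = 193.43 + 12.18 = 205.61 million.
Not in labor force = 2.01 + 21.33 + 13.40 + 81.99 = 118.73 million (those not working and not actively searching are outside the labor force — including those who want a job but have given up searching).
Civilian working-age population = 205.61 + 118.73 = 324.34 million.
Unemployment rate = 12.18 / 205.61 = 5.92%.
Labor force participation rate = 205.61 / 324.34 = 63.39%.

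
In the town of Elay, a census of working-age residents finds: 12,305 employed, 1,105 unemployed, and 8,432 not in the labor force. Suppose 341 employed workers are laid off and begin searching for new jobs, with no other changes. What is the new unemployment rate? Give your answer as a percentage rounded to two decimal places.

New unemployment rate ≈ 10.78%.

Initially, labor force = 12,305 + 1,105 = 13,410, so u = 1,105/13,410 = 8.24%.
After the change, employed falls and unemployed rises by 341; labor force unchanged → E = 11,964, U = 1,446, labor force = 13,410.
New unemployment rate = 1,446 / 13,410 = 10.78%.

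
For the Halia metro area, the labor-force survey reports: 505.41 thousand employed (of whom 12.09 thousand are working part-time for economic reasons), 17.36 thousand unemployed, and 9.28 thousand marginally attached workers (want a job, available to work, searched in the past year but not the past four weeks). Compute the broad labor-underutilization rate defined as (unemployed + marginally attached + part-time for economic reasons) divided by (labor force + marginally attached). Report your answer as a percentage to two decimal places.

Labor force = 505.41 + 17.36 = 522.77 thousand.
Numerator = 17.36 + 9.28 + 12.09 = 38.73 thousand.
Denominator = 522.77 + 9.28 = 532.05 thousand.
Broad rate = 38.73 / 532.05 = 7.28%.

Broad underutilization rate ≈ 7.28%.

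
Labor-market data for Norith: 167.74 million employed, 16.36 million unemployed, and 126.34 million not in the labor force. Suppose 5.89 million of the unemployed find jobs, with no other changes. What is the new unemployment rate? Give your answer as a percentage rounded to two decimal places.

Initially, labor force = 167.74 + 16.36 = 184.10 million, so u = 16.36/184.10 = 8.89%.
After the change, unemployed falls and employed rises by 5.89; labor force unchanged → E = 173.63, U = 10.47, labor force = 184.10 million.
New unemployment rate = 10.47 / 184.10 = 5.69%.

New unemployment rate ≈ 5.69%.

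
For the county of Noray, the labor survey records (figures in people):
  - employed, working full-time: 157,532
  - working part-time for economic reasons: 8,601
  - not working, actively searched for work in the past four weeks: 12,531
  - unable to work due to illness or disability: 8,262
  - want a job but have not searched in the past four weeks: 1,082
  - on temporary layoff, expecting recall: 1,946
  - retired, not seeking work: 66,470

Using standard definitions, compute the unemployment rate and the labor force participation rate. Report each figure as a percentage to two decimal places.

Employed = 157,532 + 8,601 = 166,133 (anyone who worked, including part-time for economic reasons, counts as employed).
Unemployed = 12,531 + 1,946 = 14,477 (jobless and actively searching, or on temporary layoff).
Labor force = 166,133 + 14,477 = 180,610.
Not in labor force = 8,262 + 1,082 + 66,470 = 75,814 (those not working and not actively searching are outside the labor force — including those who want a job but have given up searching).
Civilian working-age population = 180,610 + 75,814 = 256,424.
Unemployment rate = 14,477 / 180,610 = 8.02%.
Labor force participation rate = 180,610 / 256,424 = 70.43%.

Unemployment rate ≈ 8.02%; labor force participation rate ≈ 70.43%.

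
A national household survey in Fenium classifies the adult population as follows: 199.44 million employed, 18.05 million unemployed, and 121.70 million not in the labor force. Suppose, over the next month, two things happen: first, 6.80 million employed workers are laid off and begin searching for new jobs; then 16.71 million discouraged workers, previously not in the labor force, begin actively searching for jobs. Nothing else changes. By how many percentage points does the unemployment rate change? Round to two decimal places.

Initially, labor force = 199.44 + 18.05 = 217.49 million, so u = 18.05/217.49 = 8.30%.
After the first change, employed falls and unemployed rises by 6.80; labor force unchanged → E = 192.64, U = 24.85, labor force = 217.49 million.
After the second change, unemployed and labor force both rise by 16.71 → E = 192.64, U = 41.56, labor force = 234.20 million.
New unemployment rate = 41.56 / 234.20 = 17.75%.
Change = 17.75% − 8.30% = +9.45 percentage points.

The unemployment rate changes by +9.45 percentage points.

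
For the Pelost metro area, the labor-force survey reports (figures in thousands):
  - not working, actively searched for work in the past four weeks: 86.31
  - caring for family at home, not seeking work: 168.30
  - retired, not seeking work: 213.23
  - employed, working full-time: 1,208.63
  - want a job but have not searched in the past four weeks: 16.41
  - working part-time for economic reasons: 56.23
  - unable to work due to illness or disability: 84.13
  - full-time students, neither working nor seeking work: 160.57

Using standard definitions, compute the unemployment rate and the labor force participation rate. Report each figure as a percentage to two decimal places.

Employed = 1,208.63 + 56.23 = 1,264.86 thousand (anyone who worked, including part-time for economic reasons, counts as employed).
Unemployed = 86.31 thousand.
Labor force = 1,264.86 + 86.31 = 1,351.17 thousand.
Not in labor force = 168.30 + 213.23 + 16.41 + 84.13 + 160.57 = 642.64 thousand (those not working and not actively searching are outside the labor force — including those who want a job but have given up searching).
Civilian working-age population = 1,351.17 + 642.64 = 1,993.81 thousand.
Unemployment rate = 86.31 / 1,351.17 = 6.39%.
Labor force participation rate = 1,351.17 / 1,993.81 = 67.77%.

Unemployment rate ≈ 6.39%; labor force participation rate ≈ 67.77%.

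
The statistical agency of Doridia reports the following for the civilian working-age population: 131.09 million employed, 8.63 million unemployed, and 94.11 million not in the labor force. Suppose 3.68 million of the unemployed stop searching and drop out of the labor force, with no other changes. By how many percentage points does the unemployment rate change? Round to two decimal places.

Initially, labor force = 131.09 + 8.63 = 139.72 million, so u = 8.63/139.72 = 6.18%.
After the change, unemployed and labor force both fall by 3.68 → E = 131.09, U = 4.95, labor force = 136.04 million.
New unemployment rate = 4.95 / 136.04 = 3.64%.
Change = 3.64% − 6.18% = −2.54 percentage points.

The unemployment rate changes by −2.54 percentage points.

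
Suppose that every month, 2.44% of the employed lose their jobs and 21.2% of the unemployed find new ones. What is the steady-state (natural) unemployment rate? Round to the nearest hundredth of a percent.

At steady state the flows balance: s·E = f·U, so U/(E+U) = s/(s+f).
u* = 2.44 / (2.44 + 21.2) = 2.44 / 23.64 = 10.32%.

Steady-state unemployment rate ≈ 10.32%.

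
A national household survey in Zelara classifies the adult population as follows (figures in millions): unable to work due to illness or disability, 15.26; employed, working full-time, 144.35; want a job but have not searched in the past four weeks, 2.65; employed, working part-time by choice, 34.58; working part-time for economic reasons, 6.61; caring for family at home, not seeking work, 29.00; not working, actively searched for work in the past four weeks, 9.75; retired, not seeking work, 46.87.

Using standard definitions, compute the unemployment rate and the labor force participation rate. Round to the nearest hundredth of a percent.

Employed = 144.35 + 34.58 + 6.61 = 185.54 million (anyone who worked, including part-time for economic reasons, counts as employed).
Unemployed = 9.75 million.
Labor force = 185.54 + 9.75 = 195.29 million.
Not in labor force = 15.26 + 2.65 + 29.00 + 46.87 = 93.78 million (those not working and not actively searching are outside the labor force — including those who want a job but have given up searching).
Civilian working-age population = 195.29 + 93.78 = 289.07 million.
Unemployment rate = 9.75 / 195.29 = 4.99%.
Labor force participation rate = 195.29 / 289.07 = 67.56%.

Unemployment rate ≈ 4.99%; labor force participation rate ≈ 67.56%.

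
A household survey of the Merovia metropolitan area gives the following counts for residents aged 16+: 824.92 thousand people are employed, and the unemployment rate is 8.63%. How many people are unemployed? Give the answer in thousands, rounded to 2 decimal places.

About 77.91 thousand are unemployed.

Let U be the number unemployed. The labor force is E + U, and U/(E+U) = 0.0863.
So U = 0.0863 × 824.92 / (1 − 0.0863) = 71.1906 / 0.9137 ≈ 77.91 thousand.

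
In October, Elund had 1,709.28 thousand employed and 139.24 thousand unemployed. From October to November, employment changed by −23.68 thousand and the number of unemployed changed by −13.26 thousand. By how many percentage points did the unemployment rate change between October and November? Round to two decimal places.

October: labor force = 1,709.28 + 139.24 = 1,848.52; u = 139.24/1,848.52 = 7.53%.
November: labor force = 1,685.60 + 125.98 = 1,811.58; u = 125.98/1,811.58 = 6.95%.
Change = 6.95% − 7.53% = −0.58 pp.

The unemployment rate changed by −0.58 percentage points.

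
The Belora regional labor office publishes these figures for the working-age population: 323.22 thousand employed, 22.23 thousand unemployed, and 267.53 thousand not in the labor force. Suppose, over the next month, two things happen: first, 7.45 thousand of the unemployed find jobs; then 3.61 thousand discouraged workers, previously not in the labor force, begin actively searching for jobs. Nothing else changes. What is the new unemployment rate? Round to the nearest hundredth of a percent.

Initially, labor force = 323.22 + 22.23 = 345.45 thousand, so u = 22.23/345.45 = 6.44%.
After the first change, unemployed falls and employed rises by 7.45; labor force unchanged → E = 330.67, U = 14.78, labor force = 345.45 thousand.
After the second change, unemployed and labor force both rise by 3.61 → E = 330.67, U = 18.39, labor force = 349.06 thousand.
New unemployment rate = 18.39 / 349.06 = 5.27%.

New unemployment rate ≈ 5.27%.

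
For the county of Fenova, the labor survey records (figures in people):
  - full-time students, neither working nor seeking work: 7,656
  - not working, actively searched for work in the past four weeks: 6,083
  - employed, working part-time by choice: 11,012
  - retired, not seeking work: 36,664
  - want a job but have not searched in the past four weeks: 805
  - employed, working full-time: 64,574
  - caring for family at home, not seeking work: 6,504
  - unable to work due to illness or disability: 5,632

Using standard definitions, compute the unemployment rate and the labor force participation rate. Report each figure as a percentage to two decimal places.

Employed = 11,012 + 64,574 = 75,586.
Unemployed = 6,083.
Labor force = 75,586 + 6,083 = 81,669.
Not in labor force = 7,656 + 36,664 + 805 + 6,504 + 5,632 = 57,261 (those not working and not actively searching are outside the labor force — including those who want a job but have given up searching).
Civilian working-age population = 81,669 + 57,261 = 138,930.
Unemployment rate = 6,083 / 81,669 = 7.45%.
Labor force participation rate = 81,669 / 138,930 = 58.78%.

Unemployment rate ≈ 7.45%; labor force participation rate ≈ 58.78%.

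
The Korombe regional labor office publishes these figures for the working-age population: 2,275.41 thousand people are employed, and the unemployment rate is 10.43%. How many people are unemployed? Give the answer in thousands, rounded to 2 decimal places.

About 264.96 thousand are unemployed.

Let U be the number unemployed. The labor force is E + U, and U/(E+U) = 0.1043.
So U = 0.1043 × 2,275.41 / (1 − 0.1043) = 237.3253 / 0.8957 ≈ 264.96 thousand.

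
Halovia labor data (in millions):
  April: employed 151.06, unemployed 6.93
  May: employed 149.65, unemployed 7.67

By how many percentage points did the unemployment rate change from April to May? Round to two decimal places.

April: labor force = 151.06 + 6.93 = 157.99; u = 6.93/157.99 = 4.39%.
May: labor force = 149.65 + 7.67 = 157.32; u = 7.67/157.32 = 4.88%.
Change = 4.88% − 4.39% = +0.49 pp.

The unemployment rate changed by +0.49 percentage points.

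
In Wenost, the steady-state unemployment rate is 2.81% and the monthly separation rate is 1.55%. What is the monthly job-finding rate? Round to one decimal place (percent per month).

Job-finding rate ≈ 53.6% per month.

From u* = s/(s+f): f = s·(1−u)/u.
f = 1.55 × (1 − 0.0281) / 0.0281 = 1.5064 / 0.0281 ≈ 53.6% per month.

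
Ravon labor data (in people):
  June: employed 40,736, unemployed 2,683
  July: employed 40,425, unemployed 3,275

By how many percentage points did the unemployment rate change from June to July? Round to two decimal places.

June: labor force = 40,736 + 2,683 = 43,419; u = 2,683/43,419 = 6.18%.
July: labor force = 40,425 + 3,275 = 43,700; u = 3,275/43,700 = 7.49%.
Change = 7.49% − 6.18% = +1.31 pp.

The unemployment rate changed by +1.31 percentage points.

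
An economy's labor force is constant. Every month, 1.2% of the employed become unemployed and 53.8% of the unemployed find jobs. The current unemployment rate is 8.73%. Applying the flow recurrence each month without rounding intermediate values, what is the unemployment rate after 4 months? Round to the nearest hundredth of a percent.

Unemployment rate after four months ≈ 2.45%.

With a fixed labor force, u_{t+1} = u_t + s·(1−u_t) − f·u_t = u_t·(1−s−f) + s.
Here 1−s−f = 0.450 and s = 0.012.
u_1 = 0.087300 × 0.450 + 0.012 = 0.051285.
u_2 = 0.051285 × 0.450 + 0.012 = 0.035078.
u_3 = 0.035078 × 0.450 + 0.012 = 0.027785.
u_4 = 0.027785 × 0.450 + 0.012 = 0.024503.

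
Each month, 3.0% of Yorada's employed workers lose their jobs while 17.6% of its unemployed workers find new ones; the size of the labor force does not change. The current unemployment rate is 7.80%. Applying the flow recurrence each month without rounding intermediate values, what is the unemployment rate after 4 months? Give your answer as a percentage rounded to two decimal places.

With a fixed labor force, u_{t+1} = u_t + s·(1−u_t) − f·u_t = u_t·(1−s−f) + s.
Here 1−s−f = 0.794 and s = 0.030.
u_1 = 0.078000 × 0.794 + 0.030 = 0.091932.
u_2 = 0.091932 × 0.794 + 0.030 = 0.102994.
u_3 = 0.102994 × 0.794 + 0.030 = 0.111777.
u_4 = 0.111777 × 0.794 + 0.030 = 0.118751.

Unemployment rate after four months ≈ 11.88%.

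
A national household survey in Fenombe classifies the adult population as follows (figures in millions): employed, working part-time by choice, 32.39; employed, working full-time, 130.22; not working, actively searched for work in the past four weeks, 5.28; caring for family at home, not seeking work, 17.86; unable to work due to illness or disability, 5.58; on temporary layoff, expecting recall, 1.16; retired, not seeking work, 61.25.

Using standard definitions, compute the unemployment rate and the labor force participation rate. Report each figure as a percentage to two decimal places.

Employed = 32.39 + 130.22 = 162.61 million.
Unemployed = 5.28 + 1.16 = 6.44 million (jobless and actively searching, or on temporary layoff).
Labor force = 162.61 + 6.44 = 169.05 million.
Not in labor force = 17.86 + 5.58 + 61.25 = 84.69 million (those not working and not actively searching are outside the labor force).
Civilian working-age population = 169.05 + 84.69 = 253.74 million.
Unemployment rate = 6.44 / 169.05 = 3.81%.
Labor force participation rate = 169.05 / 253.74 = 66.62%.

Unemployment rate ≈ 3.81%; labor force participation rate ≈ 66.62%.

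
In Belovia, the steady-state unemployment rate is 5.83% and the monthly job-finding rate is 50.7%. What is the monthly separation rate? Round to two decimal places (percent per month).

From u* = s/(s+f): s = u·f/(1−u).
s = 0.0583 × 50.7 / (1 − 0.0583) = 2.9558 / 0.9417 ≈ 3.14% per month.

Separation rate ≈ 3.14% per month.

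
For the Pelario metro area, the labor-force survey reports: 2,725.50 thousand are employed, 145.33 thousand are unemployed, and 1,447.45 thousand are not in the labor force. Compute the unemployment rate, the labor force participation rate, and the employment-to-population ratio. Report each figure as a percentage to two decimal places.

Unemployment rate ≈ 5.06%; labor force participation rate ≈ 66.48%; employment-population ratio ≈ 63.12%.

Labor force = employed + unemployed = 2,725.50 + 145.33 = 2,870.83 thousand.
Working-age population = 2,870.83 + 1,447.45 = 4,318.28 thousand.
Unemployment rate = 145.33 / 2,870.83 = 5.06%.
Labor force participation rate = 2,870.83 / 4,318.28 = 66.48%.
Employment-population ratio = 2,725.50 / 4,318.28 = 63.12%.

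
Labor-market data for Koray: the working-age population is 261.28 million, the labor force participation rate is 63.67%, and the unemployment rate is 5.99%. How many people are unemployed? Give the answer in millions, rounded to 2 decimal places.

About 9.96 million are unemployed.

Labor force = 0.6367 × 261.28 = 166.36 million.
Unemployed = 0.0599 × 166.36 ≈ 9.96 million.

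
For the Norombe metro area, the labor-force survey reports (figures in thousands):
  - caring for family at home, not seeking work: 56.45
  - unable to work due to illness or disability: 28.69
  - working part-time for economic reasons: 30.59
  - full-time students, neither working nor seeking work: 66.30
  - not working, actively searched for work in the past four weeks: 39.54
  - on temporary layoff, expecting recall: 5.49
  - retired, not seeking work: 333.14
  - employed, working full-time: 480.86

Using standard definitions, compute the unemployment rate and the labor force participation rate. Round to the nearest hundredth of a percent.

Unemployment rate ≈ 8.09%; labor force participation rate ≈ 53.45%.

Employed = 30.59 + 480.86 = 511.45 thousand (anyone who worked, including part-time for economic reasons, counts as employed).
Unemployed = 39.54 + 5.49 = 45.03 thousand (jobless and actively searching, or on temporary layoff).
Labor force = 511.45 + 45.03 = 556.48 thousand.
Not in labor force = 56.45 + 28.69 + 66.30 + 333.14 = 484.58 thousand (those not working and not actively searching are outside the labor force).
Civilian working-age population = 556.48 + 484.58 = 1,041.06 thousand.
Unemployment rate = 45.03 / 556.48 = 8.09%.
Labor force participation rate = 556.48 / 1,041.06 = 53.45%.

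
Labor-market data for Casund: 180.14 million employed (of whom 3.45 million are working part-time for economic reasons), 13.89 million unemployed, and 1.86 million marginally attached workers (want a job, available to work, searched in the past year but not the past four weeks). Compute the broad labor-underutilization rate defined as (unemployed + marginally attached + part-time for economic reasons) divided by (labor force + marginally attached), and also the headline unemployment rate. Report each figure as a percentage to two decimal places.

Labor force = 180.14 + 13.89 = 194.03 million.
Numerator = 13.89 + 1.86 + 3.45 = 19.20 million.
Denominator = 194.03 + 1.86 = 195.89 million.
Broad rate = 19.20 / 195.89 = 9.80%.
Headline unemployment rate = 13.89 / 194.03 = 7.16%.

Broad underutilization rate ≈ 9.80%; headline unemployment rate ≈ 7.16%.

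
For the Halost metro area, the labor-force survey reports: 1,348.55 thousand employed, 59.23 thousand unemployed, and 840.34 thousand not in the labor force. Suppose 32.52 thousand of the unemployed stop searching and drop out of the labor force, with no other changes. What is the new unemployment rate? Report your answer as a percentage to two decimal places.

Initially, labor force = 1,348.55 + 59.23 = 1,407.78 thousand, so u = 59.23/1,407.78 = 4.21%.
After the change, unemployed and labor force both fall by 32.52 → E = 1,348.55, U = 26.71, labor force = 1,375.26 thousand.
New unemployment rate = 26.71 / 1,375.26 = 1.94%.

New unemployment rate ≈ 1.94%.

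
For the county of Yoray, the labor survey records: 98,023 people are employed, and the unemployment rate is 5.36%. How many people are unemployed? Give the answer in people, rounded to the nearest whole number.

Let U be the number unemployed. The labor force is E + U, and U/(E+U) = 0.0536.
So U = 0.0536 × 98,023 / (1 − 0.0536) = 5254.03 / 0.9464 ≈ 5,552.

About 5,552 are unemployed.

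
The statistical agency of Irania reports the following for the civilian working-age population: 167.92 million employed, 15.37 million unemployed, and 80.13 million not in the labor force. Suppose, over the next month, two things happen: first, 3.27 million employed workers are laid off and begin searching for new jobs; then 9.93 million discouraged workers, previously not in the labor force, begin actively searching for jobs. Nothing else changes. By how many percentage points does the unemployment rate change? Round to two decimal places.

The unemployment rate changes by +6.40 percentage points.

Initially, labor force = 167.92 + 15.37 = 183.29 million, so u = 15.37/183.29 = 8.39%.
After the first change, employed falls and unemployed rises by 3.27; labor force unchanged → E = 164.65, U = 18.64, labor force = 183.29 million.
After the second change, unemployed and labor force both rise by 9.93 → E = 164.65, U = 28.57, labor force = 193.22 million.
New unemployment rate = 28.57 / 193.22 = 14.79%.
Change = 14.79% − 8.39% = +6.40 percentage points.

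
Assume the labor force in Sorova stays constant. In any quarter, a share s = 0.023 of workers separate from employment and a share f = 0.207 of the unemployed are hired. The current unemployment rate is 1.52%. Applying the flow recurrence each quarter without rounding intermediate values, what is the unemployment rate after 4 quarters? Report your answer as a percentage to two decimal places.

With a fixed labor force, u_{t+1} = u_t + s·(1−u_t) − f·u_t = u_t·(1−s−f) + s.
Here 1−s−f = 0.770 and s = 0.023.
u_1 = 0.015200 × 0.770 + 0.023 = 0.034704.
u_2 = 0.034704 × 0.770 + 0.023 = 0.049722.
u_3 = 0.049722 × 0.770 + 0.023 = 0.061286.
u_4 = 0.061286 × 0.770 + 0.023 = 0.070190.

Unemployment rate after four quarters ≈ 7.02%.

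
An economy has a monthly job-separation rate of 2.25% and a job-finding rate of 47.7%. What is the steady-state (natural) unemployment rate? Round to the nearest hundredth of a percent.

At steady state the flows balance: s·E = f·U, so U/(E+U) = s/(s+f).
u* = 2.25 / (2.25 + 47.7) = 2.25 / 49.95 = 4.50%.

Steady-state unemployment rate ≈ 4.50%.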